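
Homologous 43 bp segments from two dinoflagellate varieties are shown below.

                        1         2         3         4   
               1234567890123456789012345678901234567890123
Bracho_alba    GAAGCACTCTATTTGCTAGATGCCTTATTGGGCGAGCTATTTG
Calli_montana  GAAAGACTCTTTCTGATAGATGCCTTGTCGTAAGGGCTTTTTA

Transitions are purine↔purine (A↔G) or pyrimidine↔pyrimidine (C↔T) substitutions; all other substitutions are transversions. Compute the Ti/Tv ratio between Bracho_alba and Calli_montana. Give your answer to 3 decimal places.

1.167

Mismatches occur at site 4 (G→A, transition), site 5 (C→G, transversion), site 11 (A→T, transversion), site 13 (T→C, transition), site 16 (C→A, transversion), site 27 (A→G, transition), site 29 (T→C, transition), site 31 (G→T, transversion), site 32 (G→A, transition), site 33 (C→A, transversion), site 35 (A→G, transition), site 39 (A→T, transversion), site 43 (G→A, transition).
Of the 13 differences, 7 transitions and 6 transversions, so Ti/Tv = 7/6 = 1.167.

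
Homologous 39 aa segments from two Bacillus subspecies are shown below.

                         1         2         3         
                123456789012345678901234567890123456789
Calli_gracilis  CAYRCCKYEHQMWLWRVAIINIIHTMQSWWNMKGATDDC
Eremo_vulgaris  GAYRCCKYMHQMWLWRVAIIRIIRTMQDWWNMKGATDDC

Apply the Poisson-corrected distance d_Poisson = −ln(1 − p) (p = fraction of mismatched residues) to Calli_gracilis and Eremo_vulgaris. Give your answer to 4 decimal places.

0.1372

Differing sites — 1:C/G; 9:E/M; 21:N/R; 24:H/R; 28:S/D.
p = 5/39 = 0.128205.
d = −ln(1 − 0.128205) = −ln(0.871795) = 0.1372.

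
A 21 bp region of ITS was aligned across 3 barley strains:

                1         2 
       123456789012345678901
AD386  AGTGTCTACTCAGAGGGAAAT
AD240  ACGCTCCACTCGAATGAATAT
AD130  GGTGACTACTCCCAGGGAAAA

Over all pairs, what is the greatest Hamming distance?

Pairwise Hamming distances:
  AD386 vs AD240: 9
  AD386 vs AD130: 5
  AD240 vs AD130: 12
The largest is 12, between AD240 and AD130.

12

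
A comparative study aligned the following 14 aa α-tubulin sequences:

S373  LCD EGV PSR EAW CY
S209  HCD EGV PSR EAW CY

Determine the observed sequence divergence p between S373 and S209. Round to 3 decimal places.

0.071

Differing sites — 1:L/H.
There are 1 differences over 14 sites, so p = 1/14 = 0.071.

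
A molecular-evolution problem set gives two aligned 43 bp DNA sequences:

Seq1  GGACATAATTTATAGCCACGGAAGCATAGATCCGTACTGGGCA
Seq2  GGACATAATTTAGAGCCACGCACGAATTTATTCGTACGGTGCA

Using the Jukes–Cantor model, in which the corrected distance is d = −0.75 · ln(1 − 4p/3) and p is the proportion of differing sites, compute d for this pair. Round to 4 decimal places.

Differing sites — 13:T/G; 21:G/C; 23:A/C; 25:C/A; 28:A/T; 29:G/T; 32:C/T; 38:T/G; 40:G/T.
p = 9/43 = 0.209302.
d = −0.75 · ln(1 − (4/3)·0.209302) = −0.75 · ln(0.720931) = −0.75 · (-0.327212) = 0.2454.

0.2454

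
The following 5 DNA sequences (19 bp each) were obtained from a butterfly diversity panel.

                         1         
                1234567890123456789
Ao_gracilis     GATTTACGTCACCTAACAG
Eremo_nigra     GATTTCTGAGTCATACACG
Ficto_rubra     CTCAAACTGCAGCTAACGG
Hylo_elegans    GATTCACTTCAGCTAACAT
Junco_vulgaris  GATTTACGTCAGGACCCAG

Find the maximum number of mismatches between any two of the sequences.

16

Pairwise Hamming distances:
  Ao_gracilis vs Eremo_nigra: 9
  Ao_gracilis vs Ficto_rubra: 9
  Ao_gracilis vs Hylo_elegans: 4
  Ao_gracilis vs Junco_vulgaris: 5
  Eremo_nigra vs Ficto_rubra: 16
  Eremo_nigra vs Hylo_elegans: 13
  Eremo_nigra vs Junco_vulgaris: 11
  Ficto_rubra vs Hylo_elegans: 8
  Ficto_rubra vs Junco_vulgaris: 12
  Hylo_elegans vs Junco_vulgaris: 7
The largest is 16, between Eremo_nigra and Ficto_rubra.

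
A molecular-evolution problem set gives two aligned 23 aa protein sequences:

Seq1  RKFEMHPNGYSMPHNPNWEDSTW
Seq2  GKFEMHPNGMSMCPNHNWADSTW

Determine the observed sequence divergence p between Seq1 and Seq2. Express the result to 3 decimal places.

The sequences differ at positions 1 (R/G), 10 (Y/M), 13 (P/C), 14 (H/P), 16 (P/H), 19 (E/A).
There are 6 differences over 23 sites, so p = 6/23 = 0.261.

0.261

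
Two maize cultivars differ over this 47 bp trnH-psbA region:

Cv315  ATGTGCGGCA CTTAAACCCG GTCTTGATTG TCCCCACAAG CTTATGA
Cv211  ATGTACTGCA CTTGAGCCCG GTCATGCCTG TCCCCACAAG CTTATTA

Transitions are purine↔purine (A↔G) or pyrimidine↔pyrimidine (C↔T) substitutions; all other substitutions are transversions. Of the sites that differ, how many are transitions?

Mismatches occur at site 5 (G→A, transition), site 7 (G→T, transversion), site 14 (A→G, transition), site 16 (A→G, transition), site 24 (T→A, transversion), site 27 (A→C, transversion), site 28 (T→C, transition), site 46 (G→T, transversion).
Of the 8 differences, 4 transitions and 4 transversions, so the answer is 4.

4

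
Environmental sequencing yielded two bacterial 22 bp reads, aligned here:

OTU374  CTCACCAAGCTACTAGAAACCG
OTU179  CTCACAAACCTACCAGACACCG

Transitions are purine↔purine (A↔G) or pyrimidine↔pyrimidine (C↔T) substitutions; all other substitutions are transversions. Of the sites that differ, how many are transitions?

The sequences differ at positions 6 (C/A, transversion), 9 (G/C, transversion), 14 (T/C, transition), 18 (A/C, transversion).
Of the 4 differences, 1 transition and 3 transversions, so the answer is 1.

1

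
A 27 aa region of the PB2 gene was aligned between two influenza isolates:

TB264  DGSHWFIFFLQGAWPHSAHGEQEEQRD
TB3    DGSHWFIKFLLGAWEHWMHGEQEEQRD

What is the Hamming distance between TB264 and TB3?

5

The sequences differ at positions 8 (F/K), 11 (Q/L), 15 (P/E), 17 (S/W), 18 (A/M).
That gives 5 mismatches out of 27 aligned sites, so the Hamming distance is 5.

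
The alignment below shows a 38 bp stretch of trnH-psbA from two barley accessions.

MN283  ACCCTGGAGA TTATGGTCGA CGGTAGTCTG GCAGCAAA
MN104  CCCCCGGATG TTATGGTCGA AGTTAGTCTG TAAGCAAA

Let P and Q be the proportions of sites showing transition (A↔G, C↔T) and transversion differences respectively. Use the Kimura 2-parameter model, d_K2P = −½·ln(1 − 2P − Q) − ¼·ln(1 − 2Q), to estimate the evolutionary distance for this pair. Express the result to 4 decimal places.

0.2476

Differing sites — 1:A/C (Tv); 5:T/C (Ti); 9:G/T (Tv); 10:A/G (Ti); 21:C/A (Tv); 23:G/T (Tv); 31:G/T (Tv); 32:C/A (Tv).
Of the 8 differences, 2 transitions and 6 transversions over 38 sites: P = 2/38 = 0.052632, Q = 6/38 = 0.157895.
d = −0.5·ln(0.736841) − 0.25·ln(0.684210) = −0.5·(-0.305383) − 0.25·(-0.379490) = 0.2476.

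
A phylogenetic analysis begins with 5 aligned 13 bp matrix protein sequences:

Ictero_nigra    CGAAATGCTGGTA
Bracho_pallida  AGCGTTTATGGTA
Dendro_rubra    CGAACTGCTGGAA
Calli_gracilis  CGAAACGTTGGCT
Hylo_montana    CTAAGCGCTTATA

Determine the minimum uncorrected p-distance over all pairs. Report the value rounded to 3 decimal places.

Pairwise Hamming distances:
  Ictero_nigra vs Bracho_pallida: 6
  Ictero_nigra vs Dendro_rubra: 2
  Ictero_nigra vs Calli_gracilis: 4
  Ictero_nigra vs Hylo_montana: 5
  Bracho_pallida vs Dendro_rubra: 7
  Bracho_pallida vs Calli_gracilis: 9
  Bracho_pallida vs Hylo_montana: 10
  Dendro_rubra vs Calli_gracilis: 5
  Dendro_rubra vs Hylo_montana: 6
  Calli_gracilis vs Hylo_montana: 7
The smallest is 2 mismatches, between Ictero_nigra and Dendro_rubra; p = 2/13 = 0.154.

0.154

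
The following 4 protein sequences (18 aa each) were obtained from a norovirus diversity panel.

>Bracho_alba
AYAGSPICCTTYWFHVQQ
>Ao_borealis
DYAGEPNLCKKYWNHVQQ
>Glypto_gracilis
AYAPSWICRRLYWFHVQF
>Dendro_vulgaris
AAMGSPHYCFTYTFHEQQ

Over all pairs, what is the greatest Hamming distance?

Pairwise Hamming distances:
  Bracho_alba vs Ao_borealis: 7
  Bracho_alba vs Glypto_gracilis: 6
  Bracho_alba vs Dendro_vulgaris: 7
  Ao_borealis vs Glypto_gracilis: 11
  Ao_borealis vs Dendro_vulgaris: 11
  Glypto_gracilis vs Dendro_vulgaris: 12
The largest is 12, between Glypto_gracilis and Dendro_vulgaris.

12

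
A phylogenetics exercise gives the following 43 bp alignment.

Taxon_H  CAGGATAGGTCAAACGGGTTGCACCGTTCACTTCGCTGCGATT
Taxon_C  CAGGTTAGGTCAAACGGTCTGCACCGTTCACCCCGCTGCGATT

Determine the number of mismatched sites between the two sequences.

5

Differing sites — 5:A/T; 18:G/T; 19:T/C; 32:T/C; 33:T/C.
That gives 5 mismatches out of 43 aligned sites, so the Hamming distance is 5.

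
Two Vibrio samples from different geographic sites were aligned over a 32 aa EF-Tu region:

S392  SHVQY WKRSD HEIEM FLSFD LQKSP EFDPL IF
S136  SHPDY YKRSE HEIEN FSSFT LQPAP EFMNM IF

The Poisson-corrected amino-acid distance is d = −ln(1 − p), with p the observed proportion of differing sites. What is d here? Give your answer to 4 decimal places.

0.4700

The sequences differ at positions 3 (V/P), 4 (Q/D), 6 (W/Y), 10 (D/E), 15 (M/N), 17 (L/S), 20 (D/T), 23 (K/P), 24 (S/A), 28 (D/M), 29 (P/N), 30 (L/M).
p = 12/32 = 0.375000.
d = −ln(1 − 0.375000) = −ln(0.625000) = 0.4700.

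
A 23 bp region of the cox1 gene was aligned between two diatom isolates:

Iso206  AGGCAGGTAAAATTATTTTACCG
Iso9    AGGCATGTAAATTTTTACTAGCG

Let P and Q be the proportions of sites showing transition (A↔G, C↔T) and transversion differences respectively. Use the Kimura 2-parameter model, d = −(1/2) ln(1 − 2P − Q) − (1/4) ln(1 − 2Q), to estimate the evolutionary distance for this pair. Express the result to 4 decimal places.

0.3241

Mismatches occur at site 6 (G↔T, transversion), site 12 (A↔T, transversion), site 15 (A↔T, transversion), site 17 (T↔A, transversion), site 18 (T↔C, transition), site 21 (C↔G, transversion).
Of the 6 differences, 1 transition and 5 transversions over 23 sites: P = 1/23 = 0.043478, Q = 5/23 = 0.217391.
d = −0.5·ln(0.695653) − 0.25·ln(0.565218) = −0.5·(-0.362904) − 0.25·(-0.570544) = 0.3241.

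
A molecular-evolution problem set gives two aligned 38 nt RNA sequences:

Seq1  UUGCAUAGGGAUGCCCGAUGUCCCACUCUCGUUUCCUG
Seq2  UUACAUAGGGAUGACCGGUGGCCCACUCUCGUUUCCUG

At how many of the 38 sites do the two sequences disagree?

4

The sequences differ at positions 3 (G/A), 14 (C/A), 18 (A/G), 21 (U/G).
That gives 4 mismatches out of 38 aligned sites, so the Hamming distance is 4.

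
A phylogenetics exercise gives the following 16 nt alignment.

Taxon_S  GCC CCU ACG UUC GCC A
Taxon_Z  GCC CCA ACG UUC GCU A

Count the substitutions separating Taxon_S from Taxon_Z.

Differing sites — 6:U/A; 15:C/U.
That gives 2 mismatches out of 16 aligned sites, so the Hamming distance is 2.

2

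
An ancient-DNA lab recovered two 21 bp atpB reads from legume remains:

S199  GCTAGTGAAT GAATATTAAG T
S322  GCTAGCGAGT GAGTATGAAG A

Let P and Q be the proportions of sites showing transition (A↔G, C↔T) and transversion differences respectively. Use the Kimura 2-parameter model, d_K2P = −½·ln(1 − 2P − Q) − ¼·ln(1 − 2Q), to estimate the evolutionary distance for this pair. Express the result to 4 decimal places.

0.2926

Differing sites — 6:T/C (Ti); 9:A/G (Ti); 13:A/G (Ti); 17:T/G (Tv); 21:T/A (Tv).
Of the 5 differences, 3 transitions and 2 transversions over 21 sites: P = 3/21 = 0.142857, Q = 2/21 = 0.095238.
d = −0.5·ln(0.619048) − 0.25·ln(0.809524) = −0.5·(-0.479572) − 0.25·(-0.211309) = 0.2926.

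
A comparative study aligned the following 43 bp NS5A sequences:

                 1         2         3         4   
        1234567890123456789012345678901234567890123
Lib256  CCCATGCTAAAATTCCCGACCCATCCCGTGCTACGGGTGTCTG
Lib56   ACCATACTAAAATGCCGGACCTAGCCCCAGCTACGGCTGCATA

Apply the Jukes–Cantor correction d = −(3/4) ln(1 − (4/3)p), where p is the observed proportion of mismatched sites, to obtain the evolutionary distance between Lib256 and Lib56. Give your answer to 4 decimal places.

The sequences differ at positions 1 (C/A), 6 (G/A), 14 (T/G), 17 (C/G), 22 (C/T), 24 (T/G), 28 (G/C), 29 (T/A), 37 (G/C), 40 (T/C), 41 (C/A), 43 (G/A).
p = 12/43 = 0.279070.
d = −0.75 · ln(1 − (4/3)·0.279070) = −0.75 · ln(0.627907) = −0.75 · (-0.465363) = 0.3490.

0.3490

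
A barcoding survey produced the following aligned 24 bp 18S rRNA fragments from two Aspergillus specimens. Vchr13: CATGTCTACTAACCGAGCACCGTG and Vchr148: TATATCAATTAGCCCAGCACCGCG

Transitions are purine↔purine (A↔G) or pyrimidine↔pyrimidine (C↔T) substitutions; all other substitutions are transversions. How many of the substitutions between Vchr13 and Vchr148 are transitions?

5

Mismatches occur at site 1 (C→T, transition), site 4 (G→A, transition), site 7 (T→A, transversion), site 9 (C→T, transition), site 12 (A→G, transition), site 15 (G→C, transversion), site 23 (T→C, transition).
Of the 7 differences, 5 transitions and 2 transversions, so the answer is 5.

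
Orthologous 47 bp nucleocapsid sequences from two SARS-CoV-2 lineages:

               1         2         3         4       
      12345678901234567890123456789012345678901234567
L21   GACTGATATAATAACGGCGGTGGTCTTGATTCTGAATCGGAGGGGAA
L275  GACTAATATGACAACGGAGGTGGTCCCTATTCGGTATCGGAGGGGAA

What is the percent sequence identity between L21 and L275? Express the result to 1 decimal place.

Differing sites — 5:G/A; 10:A/G; 12:T/C; 18:C/A; 26:T/C; 27:T/C; 28:G/T; 33:T/G; 35:A/T.
38 of the 47 sites match, so the percent identity is 38/47 × 100 = 80.9%.

80.9%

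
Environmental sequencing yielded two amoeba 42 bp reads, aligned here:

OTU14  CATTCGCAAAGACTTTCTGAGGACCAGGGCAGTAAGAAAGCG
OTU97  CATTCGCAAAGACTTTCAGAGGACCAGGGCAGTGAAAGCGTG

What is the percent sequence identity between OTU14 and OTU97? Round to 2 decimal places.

85.71%

Differing sites — 18:T/A; 34:A/G; 36:G/A; 38:A/G; 39:A/C; 41:C/T.
36 of the 42 sites match, so the percent identity is 36/42 × 100 = 85.71%.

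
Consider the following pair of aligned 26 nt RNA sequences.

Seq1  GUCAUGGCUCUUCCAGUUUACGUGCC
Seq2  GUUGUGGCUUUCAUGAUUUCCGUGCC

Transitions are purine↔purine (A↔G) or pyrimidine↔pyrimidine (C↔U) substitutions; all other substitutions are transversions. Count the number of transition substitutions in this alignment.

Mismatches occur at site 3 (C/U, transition), site 4 (A/G, transition), site 10 (C/U, transition), site 12 (U/C, transition), site 13 (C/A, transversion), site 14 (C/U, transition), site 15 (A/G, transition), site 16 (G/A, transition), site 20 (A/C, transversion).
Of the 9 differences, 7 transitions and 2 transversions, so the answer is 7.

7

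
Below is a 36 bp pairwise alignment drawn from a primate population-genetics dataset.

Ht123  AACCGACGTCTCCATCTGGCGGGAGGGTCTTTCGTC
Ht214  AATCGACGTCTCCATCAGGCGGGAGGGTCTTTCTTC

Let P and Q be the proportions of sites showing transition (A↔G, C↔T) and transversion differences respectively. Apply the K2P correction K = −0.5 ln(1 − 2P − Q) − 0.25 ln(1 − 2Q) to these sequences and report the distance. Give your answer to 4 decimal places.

0.0883

The sequences differ at positions 3 (C/T, transition), 17 (T/A, transversion), 34 (G/T, transversion).
Of the 3 differences, 1 transition and 2 transversions over 36 sites: P = 1/36 = 0.027778, Q = 2/36 = 0.055556.
d = −0.5·ln(0.888888) − 0.25·ln(0.888888) = −0.5·(-0.117784) − 0.25·(-0.117784) = 0.0883.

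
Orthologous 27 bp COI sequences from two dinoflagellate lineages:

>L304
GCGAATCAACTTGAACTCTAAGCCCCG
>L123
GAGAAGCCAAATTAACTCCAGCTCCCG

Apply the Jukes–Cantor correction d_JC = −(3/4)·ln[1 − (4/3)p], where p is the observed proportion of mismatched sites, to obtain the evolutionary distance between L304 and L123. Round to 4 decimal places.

Mismatches occur at site 2 (C/A), site 6 (T/G), site 8 (A/C), site 10 (C/A), site 11 (T/A), site 13 (G/T), site 19 (T/C), site 21 (A/G), site 22 (G/C), site 23 (C/T).
p = 10/27 = 0.370370.
d = −0.75 · ln(1 − (4/3)·0.370370) = −0.75 · ln(0.506173) = −0.75 · (-0.680877) = 0.5107.

0.5107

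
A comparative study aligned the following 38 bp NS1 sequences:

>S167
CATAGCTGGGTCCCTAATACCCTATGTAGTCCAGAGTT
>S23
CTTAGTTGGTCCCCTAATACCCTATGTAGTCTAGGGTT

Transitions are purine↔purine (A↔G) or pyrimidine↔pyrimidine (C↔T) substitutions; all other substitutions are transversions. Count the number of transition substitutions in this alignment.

Mismatches occur at site 2 (A→T, transversion), site 6 (C→T, transition), site 10 (G→T, transversion), site 11 (T→C, transition), site 32 (C→T, transition), site 35 (A→G, transition).
Of the 6 differences, 4 transitions and 2 transversions, so the answer is 4.

4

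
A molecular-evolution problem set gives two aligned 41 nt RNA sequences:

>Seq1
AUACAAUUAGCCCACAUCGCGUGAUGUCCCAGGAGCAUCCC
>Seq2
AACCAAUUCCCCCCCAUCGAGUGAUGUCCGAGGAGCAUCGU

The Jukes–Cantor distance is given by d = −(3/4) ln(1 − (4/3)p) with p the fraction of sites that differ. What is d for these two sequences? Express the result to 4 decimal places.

Differing sites — 2:U/A; 3:A/C; 9:A/C; 10:G/C; 14:A/C; 20:C/A; 30:C/G; 40:C/G; 41:C/U.
p = 9/41 = 0.219512.
d = −0.75 · ln(1 − (4/3)·0.219512) = −0.75 · ln(0.707317) = −0.75 · (-0.346276) = 0.2597.

0.2597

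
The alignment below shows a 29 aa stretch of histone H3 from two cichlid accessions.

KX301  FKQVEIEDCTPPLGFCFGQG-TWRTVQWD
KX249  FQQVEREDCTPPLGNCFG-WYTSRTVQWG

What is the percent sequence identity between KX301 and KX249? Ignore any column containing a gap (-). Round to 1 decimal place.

Excluding the 2 gap columns leaves 27 comparable sites.
The sequences differ at positions 2 (K/Q), 6 (I/R), 15 (F/N), 20 (G/W), 23 (W/S), 29 (D/G).
21 of the 27 comparable sites match, so the percent identity is 21/27 × 100 = 77.8%.

77.8%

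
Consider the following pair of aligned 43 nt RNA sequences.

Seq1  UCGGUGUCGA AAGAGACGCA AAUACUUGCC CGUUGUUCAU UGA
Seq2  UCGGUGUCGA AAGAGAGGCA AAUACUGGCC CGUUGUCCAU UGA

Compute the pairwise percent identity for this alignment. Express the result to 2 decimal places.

The sequences differ at positions 17 (C/G), 27 (U/G), 37 (U/C).
40 of the 43 sites match, so the percent identity is 40/43 × 100 = 93.02%.

93.02%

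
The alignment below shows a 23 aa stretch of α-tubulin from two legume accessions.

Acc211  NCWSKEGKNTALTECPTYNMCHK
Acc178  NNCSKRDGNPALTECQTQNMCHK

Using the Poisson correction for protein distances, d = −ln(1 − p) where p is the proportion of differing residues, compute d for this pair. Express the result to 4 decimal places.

0.4274

The sequences differ at positions 2 (C/N), 3 (W/C), 6 (E/R), 7 (G/D), 8 (K/G), 10 (T/P), 16 (P/Q), 18 (Y/Q).
p = 8/23 = 0.347826.
d = −ln(1 − 0.347826) = −ln(0.652174) = 0.4274.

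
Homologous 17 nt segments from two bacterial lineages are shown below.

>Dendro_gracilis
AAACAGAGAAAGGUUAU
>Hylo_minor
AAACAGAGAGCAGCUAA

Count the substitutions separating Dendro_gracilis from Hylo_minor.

Differing sites — 10:A/G; 11:A/C; 12:G/A; 14:U/C; 17:U/A.
That gives 5 mismatches out of 17 aligned sites, so the Hamming distance is 5.

5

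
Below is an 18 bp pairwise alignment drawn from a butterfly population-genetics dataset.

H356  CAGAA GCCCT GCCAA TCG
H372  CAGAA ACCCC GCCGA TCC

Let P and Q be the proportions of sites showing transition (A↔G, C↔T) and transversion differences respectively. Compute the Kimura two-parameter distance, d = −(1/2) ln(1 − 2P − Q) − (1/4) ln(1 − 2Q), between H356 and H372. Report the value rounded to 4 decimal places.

Mismatches occur at site 6 (G/A, transition), site 10 (T/C, transition), site 14 (A/G, transition), site 18 (G/C, transversion).
Of the 4 differences, 3 transitions and 1 transversion over 18 sites: P = 3/18 = 0.166667, Q = 1/18 = 0.055556.
d = −0.5·ln(0.611110) − 0.25·ln(0.888888) = −0.5·(-0.492478) − 0.25·(-0.117784) = 0.2757.

0.2757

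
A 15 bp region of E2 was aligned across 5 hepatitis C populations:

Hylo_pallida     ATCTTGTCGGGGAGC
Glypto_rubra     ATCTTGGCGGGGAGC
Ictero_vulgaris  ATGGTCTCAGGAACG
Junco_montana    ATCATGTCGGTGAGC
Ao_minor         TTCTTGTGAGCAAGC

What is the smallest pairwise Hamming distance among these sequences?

1

Pairwise Hamming distances:
  Hylo_pallida vs Glypto_rubra: 1
  Hylo_pallida vs Ictero_vulgaris: 7
  Hylo_pallida vs Junco_montana: 2
  Hylo_pallida vs Ao_minor: 5
  Glypto_rubra vs Ictero_vulgaris: 8
  Glypto_rubra vs Junco_montana: 3
  Glypto_rubra vs Ao_minor: 6
  Ictero_vulgaris vs Junco_montana: 8
  Ictero_vulgaris vs Ao_minor: 8
  Junco_montana vs Ao_minor: 6
The smallest is 1, between Hylo_pallida and Glypto_rubra.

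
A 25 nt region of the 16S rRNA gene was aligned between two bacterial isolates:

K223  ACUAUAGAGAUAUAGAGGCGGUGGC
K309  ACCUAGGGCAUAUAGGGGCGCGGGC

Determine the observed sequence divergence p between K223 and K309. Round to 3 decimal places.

0.360

Mismatches occur at site 3 (U↔C), site 4 (A↔U), site 5 (U↔A), site 6 (A↔G), site 8 (A↔G), site 9 (G↔C), site 16 (A↔G), site 21 (G↔C), site 22 (U↔G).
There are 9 differences over 25 sites, so p = 9/25 = 0.360.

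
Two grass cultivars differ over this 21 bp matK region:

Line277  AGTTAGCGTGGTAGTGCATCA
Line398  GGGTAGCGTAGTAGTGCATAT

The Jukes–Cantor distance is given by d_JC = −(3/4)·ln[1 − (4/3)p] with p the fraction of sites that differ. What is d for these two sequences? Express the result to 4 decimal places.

Mismatches occur at site 1 (A→G), site 3 (T→G), site 10 (G→A), site 20 (C→A), site 21 (A→T).
p = 5/21 = 0.238095.
d = −0.75 · ln(1 − (4/3)·0.238095) = −0.75 · ln(0.682540) = −0.75 · (-0.381934) = 0.2865.

0.2865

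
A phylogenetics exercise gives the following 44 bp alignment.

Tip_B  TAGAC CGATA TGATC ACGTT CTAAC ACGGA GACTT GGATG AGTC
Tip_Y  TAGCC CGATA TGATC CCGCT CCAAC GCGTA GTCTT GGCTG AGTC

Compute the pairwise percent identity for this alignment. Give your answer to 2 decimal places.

Mismatches occur at site 4 (A↔C), site 16 (A↔C), site 19 (T↔C), site 22 (T↔C), site 26 (A↔G), site 29 (G↔T), site 32 (A↔T), site 38 (A↔C).
36 of the 44 sites match, so the percent identity is 36/44 × 100 = 81.82%.

81.82%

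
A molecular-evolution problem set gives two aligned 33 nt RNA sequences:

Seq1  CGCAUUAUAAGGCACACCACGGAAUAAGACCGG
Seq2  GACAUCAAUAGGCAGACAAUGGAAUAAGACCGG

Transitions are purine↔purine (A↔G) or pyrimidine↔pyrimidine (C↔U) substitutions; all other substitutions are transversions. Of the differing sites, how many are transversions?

Mismatches occur at site 1 (C→G, transversion), site 2 (G→A, transition), site 6 (U→C, transition), site 8 (U→A, transversion), site 9 (A→U, transversion), site 15 (C→G, transversion), site 18 (C→A, transversion), site 20 (C→U, transition).
Of the 8 differences, 3 transitions and 5 transversions, so the answer is 5.

5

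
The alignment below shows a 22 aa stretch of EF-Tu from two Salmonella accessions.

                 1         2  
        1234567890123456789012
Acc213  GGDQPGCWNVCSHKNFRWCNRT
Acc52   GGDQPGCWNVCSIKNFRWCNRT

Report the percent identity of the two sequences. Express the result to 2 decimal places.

A single mismatch occurs at site 13 (H→I).
21 of the 22 sites match, so the percent identity is 21/22 × 100 = 95.45%.

95.45%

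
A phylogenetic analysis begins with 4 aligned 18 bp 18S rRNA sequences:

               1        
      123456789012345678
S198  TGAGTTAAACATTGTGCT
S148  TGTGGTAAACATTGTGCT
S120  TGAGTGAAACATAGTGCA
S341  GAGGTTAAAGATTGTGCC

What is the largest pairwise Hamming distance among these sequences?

7

Pairwise Hamming distances:
  S198 vs S148: 2
  S198 vs S120: 3
  S198 vs S341: 5
  S148 vs S120: 5
  S148 vs S341: 6
  S120 vs S341: 7
The largest is 7, between S120 and S341.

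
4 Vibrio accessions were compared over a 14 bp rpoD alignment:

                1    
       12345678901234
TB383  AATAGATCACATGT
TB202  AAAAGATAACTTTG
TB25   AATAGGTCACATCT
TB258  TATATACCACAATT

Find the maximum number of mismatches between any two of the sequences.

Pairwise Hamming distances:
  TB383 vs TB202: 5
  TB383 vs TB25: 2
  TB383 vs TB258: 5
  TB202 vs TB25: 6
  TB202 vs TB258: 8
  TB25 vs TB258: 6
The largest is 8, between TB202 and TB258.

8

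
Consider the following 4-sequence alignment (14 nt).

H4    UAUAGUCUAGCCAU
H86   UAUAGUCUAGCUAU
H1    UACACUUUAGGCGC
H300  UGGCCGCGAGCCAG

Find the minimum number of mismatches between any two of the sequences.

1

Pairwise Hamming distances:
  H4 vs H86: 1
  H4 vs H1: 6
  H4 vs H300: 7
  H86 vs H1: 7
  H86 vs H300: 8
  H1 vs H300: 9
The smallest is 1, between H4 and H86.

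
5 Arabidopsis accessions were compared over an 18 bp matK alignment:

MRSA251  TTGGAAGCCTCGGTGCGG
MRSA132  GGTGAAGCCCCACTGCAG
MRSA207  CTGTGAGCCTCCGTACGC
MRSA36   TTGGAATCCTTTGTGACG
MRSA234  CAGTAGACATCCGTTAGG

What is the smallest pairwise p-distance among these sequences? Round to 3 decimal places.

Pairwise Hamming distances:
  MRSA251 vs MRSA132: 7
  MRSA251 vs MRSA207: 6
  MRSA251 vs MRSA36: 5
  MRSA251 vs MRSA234: 9
  MRSA132 vs MRSA207: 11
  MRSA132 vs MRSA36: 10
  MRSA132 vs MRSA234: 13
  MRSA207 vs MRSA36: 10
  MRSA207 vs MRSA234: 8
  MRSA36 vs MRSA234: 10
The smallest is 5 mismatches, between MRSA251 and MRSA36; p = 5/18 = 0.278.

0.278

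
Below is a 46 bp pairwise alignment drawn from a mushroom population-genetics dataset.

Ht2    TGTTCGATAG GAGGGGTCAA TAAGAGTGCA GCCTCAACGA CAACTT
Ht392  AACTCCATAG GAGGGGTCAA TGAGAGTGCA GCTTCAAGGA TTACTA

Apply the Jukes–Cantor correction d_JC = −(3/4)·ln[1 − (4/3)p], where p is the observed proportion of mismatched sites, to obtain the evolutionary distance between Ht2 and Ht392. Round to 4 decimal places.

0.2567

Differing sites — 1:T/A; 2:G/A; 3:T/C; 6:G/C; 22:A/G; 33:C/T; 38:C/G; 41:C/T; 42:A/T; 46:T/A.
p = 10/46 = 0.217391.
d = −0.75 · ln(1 − (4/3)·0.217391) = −0.75 · ln(0.710145) = −0.75 · (-0.342286) = 0.2567.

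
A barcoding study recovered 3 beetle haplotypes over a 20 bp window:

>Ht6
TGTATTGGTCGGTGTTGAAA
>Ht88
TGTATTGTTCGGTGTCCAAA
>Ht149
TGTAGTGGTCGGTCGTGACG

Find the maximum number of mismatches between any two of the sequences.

Pairwise Hamming distances:
  Ht6 vs Ht88: 3
  Ht6 vs Ht149: 5
  Ht88 vs Ht149: 8
The largest is 8, between Ht88 and Ht149.

8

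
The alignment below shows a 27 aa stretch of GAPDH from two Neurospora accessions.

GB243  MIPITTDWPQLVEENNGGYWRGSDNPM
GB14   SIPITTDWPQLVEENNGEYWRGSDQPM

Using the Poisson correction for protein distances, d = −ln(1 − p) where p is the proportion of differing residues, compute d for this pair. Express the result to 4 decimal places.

0.1178

Mismatches occur at site 1 (M→S), site 18 (G→E), site 25 (N→Q).
p = 3/27 = 0.111111.
d = −ln(1 − 0.111111) = −ln(0.888889) = 0.1178.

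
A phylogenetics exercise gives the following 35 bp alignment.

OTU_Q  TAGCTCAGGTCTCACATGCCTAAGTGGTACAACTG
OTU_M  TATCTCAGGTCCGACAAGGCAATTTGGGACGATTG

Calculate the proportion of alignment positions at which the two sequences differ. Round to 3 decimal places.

0.314

Differing sites — 3:G/T; 12:T/C; 13:C/G; 17:T/A; 19:C/G; 21:T/A; 23:A/T; 24:G/T; 28:T/G; 31:A/G; 33:C/T.
There are 11 differences over 35 sites, so p = 11/35 = 0.314.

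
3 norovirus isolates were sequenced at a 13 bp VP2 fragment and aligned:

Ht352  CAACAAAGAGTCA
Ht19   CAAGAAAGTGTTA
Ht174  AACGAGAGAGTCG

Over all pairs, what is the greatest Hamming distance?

Pairwise Hamming distances:
  Ht352 vs Ht19: 3
  Ht352 vs Ht174: 5
  Ht19 vs Ht174: 6
The largest is 6, between Ht19 and Ht174.

6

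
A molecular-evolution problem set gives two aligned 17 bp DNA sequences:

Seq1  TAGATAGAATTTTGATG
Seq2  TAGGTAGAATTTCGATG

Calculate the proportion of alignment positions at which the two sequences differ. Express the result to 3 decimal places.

0.118

Differing sites — 4:A/G; 13:T/C.
There are 2 differences over 17 sites, so p = 2/17 = 0.118.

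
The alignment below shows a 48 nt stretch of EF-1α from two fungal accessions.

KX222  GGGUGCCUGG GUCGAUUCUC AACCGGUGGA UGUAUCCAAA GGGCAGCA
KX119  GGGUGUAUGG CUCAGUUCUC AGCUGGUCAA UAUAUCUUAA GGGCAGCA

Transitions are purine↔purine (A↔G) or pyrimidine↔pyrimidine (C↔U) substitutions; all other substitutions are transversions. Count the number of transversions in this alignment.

Differing sites — 6:C/U (Ti); 7:C/A (Tv); 11:G/C (Tv); 14:G/A (Ti); 15:A/G (Ti); 22:A/G (Ti); 24:C/U (Ti); 28:G/C (Tv); 29:G/A (Ti); 32:G/A (Ti); 37:C/U (Ti); 38:A/U (Tv).
Of the 12 differences, 8 transitions and 4 transversions, so the answer is 4.

4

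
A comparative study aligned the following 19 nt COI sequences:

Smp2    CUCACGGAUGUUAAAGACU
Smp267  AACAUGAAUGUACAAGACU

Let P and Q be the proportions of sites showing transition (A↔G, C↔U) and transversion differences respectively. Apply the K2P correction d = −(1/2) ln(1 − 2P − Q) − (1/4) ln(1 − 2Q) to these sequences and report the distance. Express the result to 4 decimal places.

The sequences differ at positions 1 (C/A, transversion), 2 (U/A, transversion), 5 (C/U, transition), 7 (G/A, transition), 12 (U/A, transversion), 13 (A/C, transversion).
Of the 6 differences, 2 transitions and 4 transversions over 19 sites: P = 2/19 = 0.105263, Q = 4/19 = 0.210526.
d = −0.5·ln(0.578948) − 0.25·ln(0.578948) = −0.5·(-0.546543) − 0.25·(-0.546543) = 0.4099.

0.4099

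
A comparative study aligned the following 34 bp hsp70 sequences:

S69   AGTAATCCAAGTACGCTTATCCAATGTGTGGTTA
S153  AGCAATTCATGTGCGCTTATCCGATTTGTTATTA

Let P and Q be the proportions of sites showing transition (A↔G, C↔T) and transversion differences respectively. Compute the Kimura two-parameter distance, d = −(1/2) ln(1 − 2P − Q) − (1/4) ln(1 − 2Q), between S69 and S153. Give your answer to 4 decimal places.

0.2895

Mismatches occur at site 3 (T→C, transition), site 7 (C→T, transition), site 10 (A→T, transversion), site 13 (A→G, transition), site 23 (A→G, transition), site 26 (G→T, transversion), site 30 (G→T, transversion), site 31 (G→A, transition).
Of the 8 differences, 5 transitions and 3 transversions over 34 sites: P = 5/34 = 0.147059, Q = 3/34 = 0.088235.
d = −0.5·ln(0.617647) − 0.25·ln(0.823530) = −0.5·(-0.481838) − 0.25·(-0.194155) = 0.2895.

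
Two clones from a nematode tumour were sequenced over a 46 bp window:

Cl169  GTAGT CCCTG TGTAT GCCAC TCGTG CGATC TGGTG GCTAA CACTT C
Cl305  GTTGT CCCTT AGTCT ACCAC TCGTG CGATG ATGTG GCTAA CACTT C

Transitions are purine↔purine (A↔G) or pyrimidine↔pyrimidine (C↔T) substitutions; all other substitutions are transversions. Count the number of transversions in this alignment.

The sequences differ at positions 3 (A/T, transversion), 10 (G/T, transversion), 11 (T/A, transversion), 14 (A/C, transversion), 16 (G/A, transition), 30 (C/G, transversion), 31 (T/A, transversion), 32 (G/T, transversion).
Of the 8 differences, 1 transition and 7 transversions, so the answer is 7.

7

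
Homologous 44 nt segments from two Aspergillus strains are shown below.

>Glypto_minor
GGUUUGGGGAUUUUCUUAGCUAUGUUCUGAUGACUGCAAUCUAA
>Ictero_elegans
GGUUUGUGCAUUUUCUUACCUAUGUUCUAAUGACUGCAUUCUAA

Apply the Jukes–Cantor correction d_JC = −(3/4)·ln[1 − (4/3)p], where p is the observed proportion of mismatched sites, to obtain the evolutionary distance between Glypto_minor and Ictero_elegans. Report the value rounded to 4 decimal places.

Mismatches occur at site 7 (G↔U), site 9 (G↔C), site 19 (G↔C), site 29 (G↔A), site 39 (A↔U).
p = 5/44 = 0.113636.
d = −0.75 · ln(1 − (4/3)·0.113636) = −0.75 · ln(0.848485) = −0.75 · (-0.164303) = 0.1232.

0.1232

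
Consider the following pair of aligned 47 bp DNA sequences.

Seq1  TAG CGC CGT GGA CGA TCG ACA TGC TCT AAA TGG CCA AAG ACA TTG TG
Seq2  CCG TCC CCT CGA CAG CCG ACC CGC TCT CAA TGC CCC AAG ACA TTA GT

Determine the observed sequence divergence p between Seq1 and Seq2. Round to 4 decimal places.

0.3617

The sequences differ at positions 1 (T/C), 2 (A/C), 4 (C/T), 5 (G/C), 8 (G/C), 10 (G/C), 14 (G/A), 15 (A/G), 16 (T/C), 21 (A/C), 22 (T/C), 28 (A/C), 33 (G/C), 36 (A/C), 45 (G/A), 46 (T/G), 47 (G/T).
There are 17 differences over 47 sites, so p = 17/47 = 0.3617.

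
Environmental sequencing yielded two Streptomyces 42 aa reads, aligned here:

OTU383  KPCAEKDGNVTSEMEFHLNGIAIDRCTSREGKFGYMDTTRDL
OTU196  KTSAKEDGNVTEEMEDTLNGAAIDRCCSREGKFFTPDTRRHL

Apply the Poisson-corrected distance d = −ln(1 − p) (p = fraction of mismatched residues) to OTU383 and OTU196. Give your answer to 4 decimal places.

0.4055

Differing sites — 2:P/T; 3:C/S; 5:E/K; 6:K/E; 12:S/E; 16:F/D; 17:H/T; 21:I/A; 27:T/C; 34:G/F; 35:Y/T; 36:M/P; 39:T/R; 41:D/H.
p = 14/42 = 0.333333.
d = −ln(1 − 0.333333) = −ln(0.666667) = 0.4055.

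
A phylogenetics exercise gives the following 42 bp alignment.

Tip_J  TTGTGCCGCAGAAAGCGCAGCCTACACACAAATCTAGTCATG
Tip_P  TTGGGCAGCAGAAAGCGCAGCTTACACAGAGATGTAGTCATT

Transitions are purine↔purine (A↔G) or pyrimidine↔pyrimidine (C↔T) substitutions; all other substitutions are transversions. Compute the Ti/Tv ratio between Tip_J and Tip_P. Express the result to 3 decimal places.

0.400

The sequences differ at positions 4 (T/G, transversion), 7 (C/A, transversion), 22 (C/T, transition), 29 (C/G, transversion), 31 (A/G, transition), 34 (C/G, transversion), 42 (G/T, transversion).
Of the 7 differences, 2 transitions and 5 transversions, so Ti/Tv = 2/5 = 0.400.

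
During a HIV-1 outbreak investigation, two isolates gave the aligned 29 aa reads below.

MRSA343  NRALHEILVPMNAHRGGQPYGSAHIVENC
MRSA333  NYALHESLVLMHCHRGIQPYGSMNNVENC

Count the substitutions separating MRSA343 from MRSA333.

9

Mismatches occur at site 2 (R→Y), site 7 (I→S), site 10 (P→L), site 12 (N→H), site 13 (A→C), site 17 (G→I), site 23 (A→M), site 24 (H→N), site 25 (I→N).
That gives 9 mismatches out of 29 aligned sites, so the Hamming distance is 9.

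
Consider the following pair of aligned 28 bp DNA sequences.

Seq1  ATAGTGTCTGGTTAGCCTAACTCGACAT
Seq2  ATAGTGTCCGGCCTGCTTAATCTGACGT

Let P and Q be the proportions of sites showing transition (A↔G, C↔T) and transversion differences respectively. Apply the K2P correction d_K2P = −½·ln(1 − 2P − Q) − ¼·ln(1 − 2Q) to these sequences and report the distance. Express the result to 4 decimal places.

Mismatches occur at site 9 (T/C, transition), site 12 (T/C, transition), site 13 (T/C, transition), site 14 (A/T, transversion), site 17 (C/T, transition), site 21 (C/T, transition), site 22 (T/C, transition), site 23 (C/T, transition), site 27 (A/G, transition).
Of the 9 differences, 8 transitions and 1 transversion over 28 sites: P = 8/28 = 0.285714, Q = 1/28 = 0.035714.
d = −0.5·ln(0.392858) − 0.25·ln(0.928572) = −0.5·(-0.934307) − 0.25·(-0.074107) = 0.4857.

0.4857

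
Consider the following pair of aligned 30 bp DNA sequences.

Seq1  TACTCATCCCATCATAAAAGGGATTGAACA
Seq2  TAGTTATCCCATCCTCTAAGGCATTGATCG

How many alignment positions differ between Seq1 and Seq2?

8

Mismatches occur at site 3 (C↔G), site 5 (C↔T), site 14 (A↔C), site 16 (A↔C), site 17 (A↔T), site 22 (G↔C), site 28 (A↔T), site 30 (A↔G).
That gives 8 mismatches out of 30 aligned sites, so the Hamming distance is 8.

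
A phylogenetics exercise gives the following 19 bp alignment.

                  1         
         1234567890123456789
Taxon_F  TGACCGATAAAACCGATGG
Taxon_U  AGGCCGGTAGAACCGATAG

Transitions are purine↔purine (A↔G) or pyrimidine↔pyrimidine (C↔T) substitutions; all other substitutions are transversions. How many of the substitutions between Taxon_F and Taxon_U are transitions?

4

The sequences differ at positions 1 (T/A, transversion), 3 (A/G, transition), 7 (A/G, transition), 10 (A/G, transition), 18 (G/A, transition).
Of the 5 differences, 4 transitions and 1 transversion, so the answer is 4.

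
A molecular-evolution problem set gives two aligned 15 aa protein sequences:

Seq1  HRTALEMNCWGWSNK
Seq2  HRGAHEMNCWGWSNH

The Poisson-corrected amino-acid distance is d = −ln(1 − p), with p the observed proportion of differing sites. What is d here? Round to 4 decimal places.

0.2231

The sequences differ at positions 3 (T/G), 5 (L/H), 15 (K/H).
p = 3/15 = 0.200000.
d = −ln(1 − 0.200000) = −ln(0.800000) = 0.2231.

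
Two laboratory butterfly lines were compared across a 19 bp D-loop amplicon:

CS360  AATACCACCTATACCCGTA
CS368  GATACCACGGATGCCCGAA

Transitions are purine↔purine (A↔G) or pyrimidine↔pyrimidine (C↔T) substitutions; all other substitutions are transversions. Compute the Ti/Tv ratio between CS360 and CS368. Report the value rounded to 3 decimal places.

0.667

Mismatches occur at site 1 (A/G, transition), site 9 (C/G, transversion), site 10 (T/G, transversion), site 13 (A/G, transition), site 18 (T/A, transversion).
Of the 5 differences, 2 transitions and 3 transversions, so Ti/Tv = 2/3 = 0.667.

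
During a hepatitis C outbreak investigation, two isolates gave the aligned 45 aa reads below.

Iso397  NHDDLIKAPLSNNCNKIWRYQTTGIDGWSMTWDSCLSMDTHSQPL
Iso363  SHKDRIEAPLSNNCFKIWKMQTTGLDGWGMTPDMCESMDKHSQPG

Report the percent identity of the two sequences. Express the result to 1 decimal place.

68.9%

Differing sites — 1:N/S; 3:D/K; 5:L/R; 7:K/E; 15:N/F; 19:R/K; 20:Y/M; 25:I/L; 29:S/G; 32:W/P; 34:S/M; 36:L/E; 40:T/K; 45:L/G.
31 of the 45 sites match, so the percent identity is 31/45 × 100 = 68.9%.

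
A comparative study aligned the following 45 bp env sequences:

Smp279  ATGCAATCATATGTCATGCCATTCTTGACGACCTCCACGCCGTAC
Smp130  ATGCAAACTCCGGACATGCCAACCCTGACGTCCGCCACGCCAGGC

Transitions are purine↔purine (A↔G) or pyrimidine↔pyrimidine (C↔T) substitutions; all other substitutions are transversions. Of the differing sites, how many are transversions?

9

Mismatches occur at site 7 (T↔A, transversion), site 9 (A↔T, transversion), site 10 (T↔C, transition), site 11 (A↔C, transversion), site 12 (T↔G, transversion), site 14 (T↔A, transversion), site 22 (T↔A, transversion), site 23 (T↔C, transition), site 25 (T↔C, transition), site 31 (A↔T, transversion), site 34 (T↔G, transversion), site 42 (G↔A, transition), site 43 (T↔G, transversion), site 44 (A↔G, transition).
Of the 14 differences, 5 transitions and 9 transversions, so the answer is 9.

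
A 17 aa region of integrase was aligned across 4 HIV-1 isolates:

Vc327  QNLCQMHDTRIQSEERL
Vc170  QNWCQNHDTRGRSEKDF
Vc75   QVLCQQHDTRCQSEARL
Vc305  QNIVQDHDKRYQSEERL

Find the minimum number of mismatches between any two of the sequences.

4

Pairwise Hamming distances:
  Vc327 vs Vc170: 7
  Vc327 vs Vc75: 4
  Vc327 vs Vc305: 5
  Vc170 vs Vc75: 8
  Vc170 vs Vc305: 9
  Vc75 vs Vc305: 7
The smallest is 4, between Vc327 and Vc75.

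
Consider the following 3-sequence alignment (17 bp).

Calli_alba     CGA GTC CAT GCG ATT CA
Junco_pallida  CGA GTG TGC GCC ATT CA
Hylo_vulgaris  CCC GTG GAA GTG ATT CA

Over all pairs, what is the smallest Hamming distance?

5

Pairwise Hamming distances:
  Calli_alba vs Junco_pallida: 5
  Calli_alba vs Hylo_vulgaris: 6
  Junco_pallida vs Hylo_vulgaris: 7
The smallest is 5, between Calli_alba and Junco_pallida.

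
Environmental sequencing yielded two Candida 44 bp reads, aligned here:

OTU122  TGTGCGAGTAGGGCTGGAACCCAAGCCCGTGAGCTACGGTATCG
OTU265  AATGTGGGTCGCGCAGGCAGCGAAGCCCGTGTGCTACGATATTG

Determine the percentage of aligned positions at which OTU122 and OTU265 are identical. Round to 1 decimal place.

The sequences differ at positions 1 (T/A), 2 (G/A), 5 (C/T), 7 (A/G), 10 (A/C), 12 (G/C), 15 (T/A), 18 (A/C), 20 (C/G), 22 (C/G), 32 (A/T), 39 (G/A), 43 (C/T).
31 of the 44 sites match, so the percent identity is 31/44 × 100 = 70.5%.

70.5%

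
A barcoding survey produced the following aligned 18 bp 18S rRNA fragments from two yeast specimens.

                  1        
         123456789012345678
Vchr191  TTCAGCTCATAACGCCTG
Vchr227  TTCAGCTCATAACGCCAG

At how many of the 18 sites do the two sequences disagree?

1

The sequences differ at position 17 (T/A).
That gives 1 mismatch out of 18 aligned sites, so the Hamming distance is 1.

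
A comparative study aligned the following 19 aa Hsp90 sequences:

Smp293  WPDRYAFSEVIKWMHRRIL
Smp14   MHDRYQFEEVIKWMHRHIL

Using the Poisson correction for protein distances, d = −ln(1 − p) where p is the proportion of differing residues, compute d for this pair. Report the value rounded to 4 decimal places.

0.3054

The sequences differ at positions 1 (W/M), 2 (P/H), 6 (A/Q), 8 (S/E), 17 (R/H).
p = 5/19 = 0.263158.
d = −ln(1 − 0.263158) = −ln(0.736842) = 0.3054.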